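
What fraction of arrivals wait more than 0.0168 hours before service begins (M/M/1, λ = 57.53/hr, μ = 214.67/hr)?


ρ = 57.53/214.67 = 0.2680
P(Wq > t) = ρ·e^{−(μ−λ)t} = 0.2680·e^{−2.6400}
= 0.2680·0.071365 = 0.019125

Final: 0.019125


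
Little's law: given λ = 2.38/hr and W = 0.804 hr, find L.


L = λW = 2.38·0.804 = 1.9135

Final: 1.9135


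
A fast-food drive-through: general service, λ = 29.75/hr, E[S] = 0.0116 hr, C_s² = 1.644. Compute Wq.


ρ = λ·E[S] = 29.75·0.0116 = 0.3451
E[S²] = E[S]²(1+C_s²) = 0.0116²·(1+1.644) = 0.0003558
Wq = λ·E[S²]/(2(1−ρ)) = 29.75·0.0003558/(2·0.6549) = 0.008081 hr

Final: 0.008081 hr


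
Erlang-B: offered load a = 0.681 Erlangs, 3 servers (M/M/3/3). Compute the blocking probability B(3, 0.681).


B(c,a) = (a^c/c!) / Σ_{k=0}^{c} a^k/k!
a^3/3! = 0.052637
Σ terms (k=0..3): 1.00000 + 0.68100 + 0.23188 + 0.05264 = 1.965517
B = 0.052637/1.965517 = 0.026780

Final: 0.026780


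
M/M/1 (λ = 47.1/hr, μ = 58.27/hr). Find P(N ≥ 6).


ρ = 47.1/58.27 = 0.8083
P(N ≥ n) = ρ^n = 0.8083^6 = 0.278904

Final: 0.278904


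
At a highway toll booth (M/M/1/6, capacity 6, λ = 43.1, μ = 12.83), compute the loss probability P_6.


ρ = λ/μ = 43.1/12.83 = 3.3593
P_K = (1−ρ)ρ^K/(1−ρ^(K+1)) = (-2.3593·1437.155240)/(1 − 4827.855873)
= -3390.700633/-4826.855873 = 0.702466

Final: 0.702466


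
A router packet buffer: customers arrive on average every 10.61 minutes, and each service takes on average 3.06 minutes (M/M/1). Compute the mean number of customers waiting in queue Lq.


λ = 60/10.61 = 5.6550 /hr
μ = 60/3.06 = 19.6078 /hr
ρ = λ/μ = 5.6550/19.6078 = 0.2884
Lq = ρ²/(1−ρ) = 0.08318/0.7116 = 0.1169

Final: 0.1169


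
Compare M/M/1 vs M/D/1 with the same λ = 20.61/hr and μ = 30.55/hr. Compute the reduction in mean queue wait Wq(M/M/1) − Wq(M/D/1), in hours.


ρ = 20.61/30.55 = 0.6746
Wq(M/M/1) = ρ/(μ−λ) = 0.6746/9.94 = 0.06787 hr
Wq(M/D/1) = ρ/(2(μ−λ)) = 0.03394 hr
Savings = 0.06787 − 0.03394 = 0.03394 hr

Final: 0.03394 hr


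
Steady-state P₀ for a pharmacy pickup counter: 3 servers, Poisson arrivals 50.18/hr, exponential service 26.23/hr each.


a = λ/μ = 50.18/26.23 = 1.9131; ρ = a/c = 0.6377
Σ_{k=0}^{2} a^k/k! (terms k=0..2) = 1.00000 + 1.91308 + 1.82993 = 4.74301
Tail: a^3/(3!(1−ρ)) = 7.00160/(6·0.3623) = 3.22083
P₀ = 1/(4.74301 + 3.22083) = 1/7.96384 = 0.125568

Final: 0.125568


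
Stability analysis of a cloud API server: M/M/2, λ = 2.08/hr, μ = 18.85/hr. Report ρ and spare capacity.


Total capacity cμ = 2·18.85 = 37.70/hr
ρ = λ/(cμ) = 2.08/37.70 = 0.05517
Stable ⇔ ρ < 1: YES
Spare capacity = cμ − λ = 37.70 − 2.08 = 35.62/hr

Final: ρ = 0.05517; stable; margin = 35.62/hr


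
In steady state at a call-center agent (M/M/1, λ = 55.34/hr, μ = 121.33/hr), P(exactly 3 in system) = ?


ρ = 55.34/121.33 = 0.4561
P_n = (1−ρ)·ρ^n = (1 − 0.4561)·0.4561^3 = 0.5439·0.094888 = 0.051609

Final: 0.051609


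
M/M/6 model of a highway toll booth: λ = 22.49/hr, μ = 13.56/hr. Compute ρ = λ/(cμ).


ρ = λ/(cμ) = 22.49/(6·13.56) = 22.49/81.36 = 0.2764

Final: 0.2764


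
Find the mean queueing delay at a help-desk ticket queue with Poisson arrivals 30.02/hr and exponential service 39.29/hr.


ρ = 30.02/39.29 = 0.7641
Wq = ρ/(μ−λ) = 0.7641/(39.29 − 30.02) = 0.7641/9.27 = 0.08242 hr

Final: 0.08242 hr


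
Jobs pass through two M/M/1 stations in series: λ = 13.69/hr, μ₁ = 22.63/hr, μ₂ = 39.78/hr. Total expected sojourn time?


Each node sees arrival rate λ = 13.69/hr (tandem ⇒ throughput preserved).
W₁ = 1/(μ₁−λ) = 1/(22.63−13.69) = 0.11186 hr
W₂ = 1/(μ₂−λ) = 1/(39.78−13.69) = 0.03833 hr
W_total = W₁ + W₂ = 0.11186 + 0.03833 = 0.15019 hr

Final: 0.15019 hr


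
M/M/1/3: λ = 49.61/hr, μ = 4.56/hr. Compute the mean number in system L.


ρ = 49.61/4.56 = 10.8794
L = ρ[1 − (K+1)ρ^K + Kρ^(K+1)] / [(1−ρ)(1−ρ^(K+1))]
Numerator: 10.8794·(1 − 4·1287.695426 + 3·14009.335547) = 401212.442778
Denominator: (-9.8794)·(-14008.335547) = 138393.753594
L = 401212.442778/138393.753594 = 2.8991

Final: 2.8991


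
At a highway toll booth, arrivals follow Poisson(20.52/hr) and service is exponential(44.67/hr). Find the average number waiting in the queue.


ρ = 20.52/44.67 = 0.4594
Lq = ρ²/(1−ρ) = 0.2110/0.5406 = 0.3903

Final: 0.3903


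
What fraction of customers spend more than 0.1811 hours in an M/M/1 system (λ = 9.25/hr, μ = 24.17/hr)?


W ~ Exponential(μ−λ) for M/M/1.
μ − λ = 24.17 − 9.25 = 14.9200
P(W > t) = e^{−(μ−λ)t} = e^{−2.7020} = 0.067070

Final: 0.067070


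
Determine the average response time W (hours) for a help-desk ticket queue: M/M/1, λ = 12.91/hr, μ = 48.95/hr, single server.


W = 1/(μ−λ) = 1/(48.95 − 12.91) = 1/36.04 = 0.02775 hr

Final: 0.02775 hr


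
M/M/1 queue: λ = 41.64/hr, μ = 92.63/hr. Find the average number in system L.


ρ = λ/μ = 41.64/92.63 = 0.4495
L = ρ/(1−ρ) = 0.4495/(1 − 0.4495) = 0.4495/0.5505 = 0.8166

Final: 0.8166


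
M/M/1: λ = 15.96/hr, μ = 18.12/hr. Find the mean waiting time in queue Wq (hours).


ρ = 15.96/18.12 = 0.8808
Wq = ρ/(μ−λ) = 0.8808/(18.12 − 15.96) = 0.8808/2.16 = 0.4078 hr

Final: 0.4078 hr


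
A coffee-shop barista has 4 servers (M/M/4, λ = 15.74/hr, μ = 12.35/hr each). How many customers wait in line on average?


a = λ/μ = 1.2745; ρ = a/4 = 0.3186
P₀ = 0.278316
Lq = P₀·a^c·ρ / (c!·(1−ρ)²) = 0.278316·2.63846·0.3186/(24·0.46427)
= 0.02100

Final: 0.02100


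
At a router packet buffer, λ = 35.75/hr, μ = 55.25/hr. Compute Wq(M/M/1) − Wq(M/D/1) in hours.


ρ = 35.75/55.25 = 0.6471
Wq(M/M/1) = ρ/(μ−λ) = 0.6471/19.50 = 0.03318 hr
Wq(M/D/1) = ρ/(2(μ−λ)) = 0.01659 hr
Savings = 0.03318 − 0.01659 = 0.01659 hr

Final: 0.01659 hr


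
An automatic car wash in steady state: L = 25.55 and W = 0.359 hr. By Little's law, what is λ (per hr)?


λ = L/W = 25.55/0.359 = 71.1699 /hr

Final: 71.1699 /hr


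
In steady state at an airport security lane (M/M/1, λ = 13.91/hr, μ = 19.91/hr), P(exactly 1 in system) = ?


ρ = 13.91/19.91 = 0.6986
P_n = (1−ρ)·ρ^n = (1 − 0.6986)·0.6986^1 = 0.3014·0.698644 = 0.210541

Final: 0.210541


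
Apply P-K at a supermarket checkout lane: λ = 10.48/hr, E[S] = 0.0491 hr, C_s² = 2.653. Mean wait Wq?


ρ = λ·E[S] = 10.48·0.0491 = 0.5146
E[S²] = E[S]²(1+C_s²) = 0.0491²·(1+2.653) = 0.008807
Wq = λ·E[S²]/(2(1−ρ)) = 10.48·0.008807/(2·0.4854) = 0.09506 hr

Final: 0.09506 hr


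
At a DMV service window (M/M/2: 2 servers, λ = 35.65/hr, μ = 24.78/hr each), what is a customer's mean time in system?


a = 1.4387; ρ = 0.7193; P₀ = 0.163244
Lq = P₀·a^c·ρ/(c!(1−ρ)²) = 1.54262
Wq = Lq/λ = 1.54262/35.65 = 0.04327 hr
W = Wq + 1/μ = 0.04327 + 0.04036 = 0.08363 hr

Final: 0.08363 hr


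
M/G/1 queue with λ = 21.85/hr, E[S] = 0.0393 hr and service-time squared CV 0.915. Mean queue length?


ρ = λ·E[S] = 21.85·0.0393 = 0.8587
Lq = ρ²(1+C_s²)/(2(1−ρ)) = 0.7374·(1+0.915)/(2·0.1413)
= 0.7374·1.9150/0.2826 = 4.99689

Final: 4.99689


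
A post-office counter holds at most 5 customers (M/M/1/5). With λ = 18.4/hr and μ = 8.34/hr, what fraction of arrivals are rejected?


ρ = λ/μ = 18.4/8.34 = 2.2062
P_K = (1−ρ)ρ^K/(1−ρ^(K+1)) = (-1.2062·52.270766)/(1 − 115.321593)
= -63.050828/-114.321593 = 0.551522

Final: 0.551522


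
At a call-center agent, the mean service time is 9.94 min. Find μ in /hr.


μ = 1/(service time) in consistent units.
1 hour = 60 min, so μ = 60/9.94 = 6.0362 per hour

Final: 6.0362 /hr


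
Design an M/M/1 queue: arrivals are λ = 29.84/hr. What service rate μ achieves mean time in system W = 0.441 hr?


W = 1/(μ−λ) ⇒ μ − λ = 1/W = 1/0.441 = 2.2676
μ = λ + 1/W = 29.84 + 2.2676 = 32.1076 per hr

Final: 32.1076 /hr


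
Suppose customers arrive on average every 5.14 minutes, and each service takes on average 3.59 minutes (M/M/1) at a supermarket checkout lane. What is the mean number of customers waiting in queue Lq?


λ = 60/5.14 = 11.6732 /hr
μ = 60/3.59 = 16.7131 /hr
ρ = λ/μ = 11.6732/16.7131 = 0.6984
Lq = ρ²/(1−ρ) = 0.4878/0.3016 = 1.6177

Final: 1.6177


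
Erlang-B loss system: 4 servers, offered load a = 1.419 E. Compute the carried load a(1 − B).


B(4,1.419) = 0.041498 (Erlang-B)
Carried load = a(1 − B) = 1.419·(1 − 0.041498) = 1.419·0.958502 = 1.3601 E

Final: 1.3601 Erlangs


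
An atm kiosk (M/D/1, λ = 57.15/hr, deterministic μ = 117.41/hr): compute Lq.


ρ = 57.15/117.41 = 0.4868
M/D/1: Lq = ρ²/(2(1−ρ)) = 0.2369/(2·0.5132) = 0.23082

Final: 0.23082


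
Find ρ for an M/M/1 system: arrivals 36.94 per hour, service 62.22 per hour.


ρ = λ/μ = 36.94/62.22 = 0.5937

Final: 0.5937


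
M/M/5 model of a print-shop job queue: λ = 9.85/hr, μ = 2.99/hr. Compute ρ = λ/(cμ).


ρ = λ/(cμ) = 9.85/(5·2.99) = 9.85/14.95 = 0.6589

Final: 0.6589


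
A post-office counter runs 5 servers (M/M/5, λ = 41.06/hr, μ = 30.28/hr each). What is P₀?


a = λ/μ = 41.06/30.28 = 1.3560; ρ = a/c = 0.2712
Σ_{k=0}^{4} a^k/k! (terms k=0..4) = 1.00000 + 1.35601 + 0.91938 + 0.41556 + 0.14088 = 3.83183
Tail: a^5/(5!(1−ρ)) = 4.58475/(120·0.7288) = 0.05242
P₀ = 1/(3.83183 + 0.05242) = 1/3.88426 = 0.257449

Final: 0.257449


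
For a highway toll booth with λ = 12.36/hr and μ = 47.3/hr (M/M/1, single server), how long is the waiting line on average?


ρ = 12.36/47.3 = 0.2613
Lq = ρ²/(1−ρ) = 0.06828/0.7387 = 0.09244

Final: 0.09244


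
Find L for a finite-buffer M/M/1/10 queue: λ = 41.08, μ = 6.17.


ρ = 41.08/6.17 = 6.6580
L = ρ[1 − (K+1)ρ^K + Kρ^(K+1)] / [(1−ρ)(1−ρ^(K+1))]
Numerator: 6.6580·(1 − 11·171179876.581468 + 10·1139719502.425722) = 63345868558.822182
Denominator: (-5.6580)·(-1139719501.425722) = 6448558799.800965
L = 63345868558.822182/6448558799.800965 = 9.8233

Final: 9.8233


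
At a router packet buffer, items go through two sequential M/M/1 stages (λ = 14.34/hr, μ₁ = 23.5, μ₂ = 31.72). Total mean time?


Each node sees arrival rate λ = 14.34/hr (tandem ⇒ throughput preserved).
W₁ = 1/(μ₁−λ) = 1/(23.5−14.34) = 0.10917 hr
W₂ = 1/(μ₂−λ) = 1/(31.72−14.34) = 0.05754 hr
W_total = W₁ + W₂ = 0.10917 + 0.05754 = 0.16671 hr

Final: 0.16671 hr


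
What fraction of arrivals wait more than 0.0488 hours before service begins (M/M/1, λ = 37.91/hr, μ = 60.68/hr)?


ρ = 37.91/60.68 = 0.6248
P(Wq > t) = ρ·e^{−(μ−λ)t} = 0.6248·e^{−1.1112}
= 0.6248·0.329172 = 0.205651

Final: 0.205651


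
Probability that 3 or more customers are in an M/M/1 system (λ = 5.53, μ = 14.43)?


ρ = 5.53/14.43 = 0.3832
P(N ≥ n) = ρ^n = 0.3832^3 = 0.056283

Final: 0.056283


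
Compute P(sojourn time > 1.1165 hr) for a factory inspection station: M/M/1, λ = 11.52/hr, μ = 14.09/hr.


W ~ Exponential(μ−λ) for M/M/1.
μ − λ = 14.09 − 11.52 = 2.5700
P(W > t) = e^{−(μ−λ)t} = e^{−2.8694} = 0.056733

Final: 0.056733


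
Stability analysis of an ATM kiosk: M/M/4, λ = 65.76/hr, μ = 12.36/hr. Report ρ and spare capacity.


Total capacity cμ = 4·12.36 = 49.44/hr
ρ = λ/(cμ) = 65.76/49.44 = 1.3301
Stable ⇔ ρ < 1: NO
Spare capacity = cμ − λ = 49.44 − 65.76 = -16.32/hr

Final: ρ = 1.3301; unstable; margin = -16.32/hr


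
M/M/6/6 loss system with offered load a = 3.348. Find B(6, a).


B(c,a) = (a^c/c!) / Σ_{k=0}^{c} a^k/k!
a^6/6! = 1.956051
Σ terms (k=0..6): 1.00000 + 3.34800 + 5.60455 + 6.25468 + 5.23517 + 3.50547 + 1.95605 = 26.903918
B = 1.956051/26.903918 = 0.072705

Final: 0.072705


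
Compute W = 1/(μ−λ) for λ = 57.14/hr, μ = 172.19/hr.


W = 1/(μ−λ) = 1/(172.19 − 57.14) = 1/115.05 = 0.008692 hr

Final: 0.008692 hr


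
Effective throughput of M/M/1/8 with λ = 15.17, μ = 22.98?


ρ = 0.6601; P_K = (1−ρ)ρ^8/(1−ρ^9) = 0.012556
λ_eff = λ(1 − P_K) = 15.17·(1 − 0.012556) = 15.17·0.987444 = 14.9795 /hr

Final: 14.9795 /hr


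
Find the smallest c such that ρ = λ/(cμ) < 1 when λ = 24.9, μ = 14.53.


Stability requires cμ > λ ⇔ c > λ/μ.
λ/μ = 24.9/14.53 = 1.7137
Minimum integer c = ⌊1.7137⌋ + 1 = 2
Check: 2·14.53 = 29.06 > 24.9, while 1·14.53 = 14.53 ≤ 24.9

Final: 2 servers


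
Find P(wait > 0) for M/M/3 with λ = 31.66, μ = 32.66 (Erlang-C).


a = λ/μ = 0.9694; ρ = a/3 = 0.3231
P₀ = 0.375442 (from M/M/c formula)
C(c,a) = [a^c/(c!(1−ρ))]·P₀ = [0.91093/(6·0.6769)]·0.375442
= 0.22430·0.375442 = 0.084211

Final: 0.084211


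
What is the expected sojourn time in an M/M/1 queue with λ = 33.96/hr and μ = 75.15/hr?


W = 1/(μ−λ) = 1/(75.15 − 33.96) = 1/41.19 = 0.02428 hr

Final: 0.02428 hr


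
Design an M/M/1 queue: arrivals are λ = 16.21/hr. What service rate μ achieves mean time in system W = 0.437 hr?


W = 1/(μ−λ) ⇒ μ − λ = 1/W = 1/0.437 = 2.2883
μ = λ + 1/W = 16.21 + 2.2883 = 18.4983 per hr

Final: 18.4983 /hr


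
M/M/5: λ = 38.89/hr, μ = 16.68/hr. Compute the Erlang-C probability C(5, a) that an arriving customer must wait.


a = λ/μ = 2.3315; ρ = a/5 = 0.4663
P₀ = 0.095520 (from M/M/c formula)
C(c,a) = [a^c/(c!(1−ρ))]·P₀ = [68.89846/(120·0.5337)]·0.095520
= 1.07581·0.095520 = 0.102761

Final: 0.102761


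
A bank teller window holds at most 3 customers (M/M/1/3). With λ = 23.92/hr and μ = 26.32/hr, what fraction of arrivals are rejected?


ρ = λ/μ = 23.92/26.32 = 0.9088
P_K = (1−ρ)ρ^K/(1−ρ^(K+1)) = (0.09119·0.750630)/(1 − 0.682183)
= 0.068446/0.317817 = 0.215365

Final: 0.215365


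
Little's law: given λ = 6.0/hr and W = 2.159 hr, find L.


L = λW = 6.0·2.159 = 12.9540

Final: 12.9540


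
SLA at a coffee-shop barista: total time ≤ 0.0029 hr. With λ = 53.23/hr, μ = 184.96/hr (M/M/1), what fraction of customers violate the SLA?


W ~ Exponential(μ−λ) for M/M/1.
μ − λ = 184.96 − 53.23 = 131.7300
P(W > t) = e^{−(μ−λ)t} = e^{−0.3820} = 0.682483

Final: 0.682483


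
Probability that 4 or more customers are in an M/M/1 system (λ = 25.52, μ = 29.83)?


ρ = 25.52/29.83 = 0.8555
P(N ≥ n) = ρ^n = 0.8555^4 = 0.535685

Final: 0.535685


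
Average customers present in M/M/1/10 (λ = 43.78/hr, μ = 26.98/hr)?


ρ = 43.78/26.98 = 1.6227
L = ρ[1 − (K+1)ρ^K + Kρ^(K+1)] / [(1−ρ)(1−ρ^(K+1))]
Numerator: 1.6227·(1 − 11·126.572139 + 10·205.386517) = 1075.144058
Denominator: (-0.6227)·(-204.386517) = 127.268106
L = 1075.144058/127.268106 = 8.4479

Final: 8.4479


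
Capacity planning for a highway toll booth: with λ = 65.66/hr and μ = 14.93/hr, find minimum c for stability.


Stability requires cμ > λ ⇔ c > λ/μ.
λ/μ = 65.66/14.93 = 4.3979
Minimum integer c = ⌊4.3979⌋ + 1 = 5
Check: 5·14.93 = 74.65 > 65.66, while 4·14.93 = 59.72 ≤ 65.66

Final: 5 servers


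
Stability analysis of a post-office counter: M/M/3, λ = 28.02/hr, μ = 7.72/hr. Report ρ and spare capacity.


Total capacity cμ = 3·7.72 = 23.16/hr
ρ = λ/(cμ) = 28.02/23.16 = 1.2098
Stable ⇔ ρ < 1: NO
Spare capacity = cμ − λ = 23.16 − 28.02 = -4.86/hr

Final: ρ = 1.2098; unstable; margin = -4.86/hr


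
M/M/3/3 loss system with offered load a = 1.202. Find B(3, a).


B(c,a) = (a^c/c!) / Σ_{k=0}^{c} a^k/k!
a^3/3! = 0.289442
Σ terms (k=0..3): 1.00000 + 1.20200 + 0.72240 + 0.28944 = 3.213844
B = 0.289442/3.213844 = 0.090061

Final: 0.090061


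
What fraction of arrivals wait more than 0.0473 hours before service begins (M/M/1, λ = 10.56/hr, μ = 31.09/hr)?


ρ = 10.56/31.09 = 0.3397
P(Wq > t) = ρ·e^{−(μ−λ)t} = 0.3397·e^{−0.9711}
= 0.3397·0.378678 = 0.128621

Final: 0.128621


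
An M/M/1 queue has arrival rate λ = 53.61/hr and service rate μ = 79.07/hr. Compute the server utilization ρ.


ρ = λ/μ = 53.61/79.07 = 0.6780

Final: 0.6780


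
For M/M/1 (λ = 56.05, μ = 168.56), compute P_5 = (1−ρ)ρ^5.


ρ = 56.05/168.56 = 0.3325
P_n = (1−ρ)·ρ^n = (1 − 0.3325)·0.3325^5 = 0.6675·0.004065 = 0.002714

Final: 0.002714


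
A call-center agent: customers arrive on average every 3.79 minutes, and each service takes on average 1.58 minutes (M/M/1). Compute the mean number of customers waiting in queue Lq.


λ = 60/3.79 = 15.8311 /hr
μ = 60/1.58 = 37.9747 /hr
ρ = λ/μ = 15.8311/37.9747 = 0.4169
Lq = ρ²/(1−ρ) = 0.1738/0.5831 = 0.2980

Final: 0.2980


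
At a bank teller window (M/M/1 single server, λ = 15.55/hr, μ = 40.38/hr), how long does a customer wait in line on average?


ρ = 15.55/40.38 = 0.3851
Wq = ρ/(μ−λ) = 0.3851/(40.38 − 15.55) = 0.3851/24.83 = 0.01551 hr

Final: 0.01551 hr


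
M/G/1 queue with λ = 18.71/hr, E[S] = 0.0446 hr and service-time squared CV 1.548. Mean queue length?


ρ = λ·E[S] = 18.71·0.0446 = 0.8345
Lq = ρ²(1+C_s²)/(2(1−ρ)) = 0.6963·(1+1.548)/(2·0.1655)
= 0.6963·2.5480/0.3311 = 5.35919

Final: 5.35919


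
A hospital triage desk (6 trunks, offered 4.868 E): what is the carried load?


B(6,4.868) = 0.181908 (Erlang-B)
Carried load = a(1 − B) = 4.868·(1 − 0.181908) = 4.868·0.818092 = 3.9825 E

Final: 3.9825 Erlangs


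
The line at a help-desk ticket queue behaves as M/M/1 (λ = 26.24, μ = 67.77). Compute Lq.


ρ = 26.24/67.77 = 0.3872
Lq = ρ²/(1−ρ) = 0.1499/0.6128 = 0.2446

Final: 0.2446


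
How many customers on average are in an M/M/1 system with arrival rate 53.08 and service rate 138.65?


ρ = λ/μ = 53.08/138.65 = 0.3828
L = ρ/(1−ρ) = 0.3828/(1 − 0.3828) = 0.3828/0.6172 = 0.6203

Final: 0.6203


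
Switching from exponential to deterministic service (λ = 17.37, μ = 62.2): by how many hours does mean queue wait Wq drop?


ρ = 17.37/62.2 = 0.2793
Wq(M/M/1) = ρ/(μ−λ) = 0.2793/44.83 = 0.006229 hr
Wq(M/D/1) = ρ/(2(μ−λ)) = 0.003115 hr
Savings = 0.006229 − 0.003115 = 0.003115 hr

Final: 0.003115 hr


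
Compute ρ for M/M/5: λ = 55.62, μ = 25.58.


ρ = λ/(cμ) = 55.62/(5·25.58) = 55.62/127.90 = 0.4349

Final: 0.4349


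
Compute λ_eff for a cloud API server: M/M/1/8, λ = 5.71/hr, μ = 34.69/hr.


ρ = 0.1646; P_K = (1−ρ)ρ^8/(1−ρ^9) = 0.0000004501
λ_eff = λ(1 − P_K) = 5.71·(1 − 0.0000004501) = 5.71·1.000000 = 5.7100 /hr

Final: 5.7100 /hr


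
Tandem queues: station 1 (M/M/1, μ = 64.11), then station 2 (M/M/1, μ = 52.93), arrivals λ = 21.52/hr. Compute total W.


Each node sees arrival rate λ = 21.52/hr (tandem ⇒ throughput preserved).
W₁ = 1/(μ₁−λ) = 1/(64.11−21.52) = 0.02348 hr
W₂ = 1/(μ₂−λ) = 1/(52.93−21.52) = 0.03184 hr
W_total = W₁ + W₂ = 0.02348 + 0.03184 = 0.05532 hr

Final: 0.05532 hr


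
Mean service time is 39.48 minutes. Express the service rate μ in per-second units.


μ = 1/(service time) in consistent units.
1 second = 0.0166667 min, so μ = 0.0166667/39.48 = 0.0004222 per second

Final: 0.0004222 /sec


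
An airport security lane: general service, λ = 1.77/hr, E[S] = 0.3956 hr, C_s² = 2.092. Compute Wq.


ρ = λ·E[S] = 1.77·0.3956 = 0.7002
E[S²] = E[S]²(1+C_s²) = 0.3956²·(1+2.092) = 0.483896
Wq = λ·E[S²]/(2(1−ρ)) = 1.77·0.483896/(2·0.2998) = 1.42850 hr

Final: 1.42850 hr


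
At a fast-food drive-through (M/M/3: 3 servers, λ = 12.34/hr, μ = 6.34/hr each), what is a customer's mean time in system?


a = 1.9464; ρ = 0.6488; P₀ = 0.119909
Lq = P₀·a^c·ρ/(c!(1−ρ)²) = 0.77509
Wq = Lq/λ = 0.77509/12.34 = 0.06281 hr
W = Wq + 1/μ = 0.06281 + 0.15773 = 0.22054 hr

Final: 0.22054 hr


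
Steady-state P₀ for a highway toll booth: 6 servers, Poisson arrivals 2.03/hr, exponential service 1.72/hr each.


a = λ/μ = 2.03/1.72 = 1.1802; ρ = a/c = 0.1967
Σ_{k=0}^{5} a^k/k! (terms k=0..5) = 1.00000 + 1.18023 + 0.69647 + 0.27400 + 0.08085 + 0.01908 = 3.25064
Tail: a^6/(6!(1−ρ)) = 2.70275/(720·0.8033) = 0.004673
P₀ = 1/(3.25064 + 0.004673) = 1/3.25531 = 0.307190

Final: 0.307190


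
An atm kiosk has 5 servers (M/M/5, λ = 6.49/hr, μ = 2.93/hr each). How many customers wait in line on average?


a = λ/μ = 2.2150; ρ = a/5 = 0.4430
P₀ = 0.107757
Lq = P₀·a^c·ρ / (c!·(1−ρ)²) = 0.107757·53.31942·0.4430/(120·0.31025)
= 0.06837

Final: 0.06837


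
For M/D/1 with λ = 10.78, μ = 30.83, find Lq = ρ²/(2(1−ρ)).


ρ = 10.78/30.83 = 0.3497
M/D/1: Lq = ρ²/(2(1−ρ)) = 0.1223/(2·0.6503) = 0.09400

Final: 0.09400


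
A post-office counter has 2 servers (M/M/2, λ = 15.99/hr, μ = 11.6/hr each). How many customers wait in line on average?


a = λ/μ = 1.3784; ρ = a/2 = 0.6892
P₀ = 0.183976
Lq = P₀·a^c·ρ / (c!·(1−ρ)²) = 0.183976·1.90012·0.6892/(2·0.09658)
= 1.24732

Final: 1.24732


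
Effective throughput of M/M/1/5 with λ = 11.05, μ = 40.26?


ρ = 0.2745; P_K = (1−ρ)ρ^5/(1−ρ^6) = 0.001131
λ_eff = λ(1 − P_K) = 11.05·(1 − 0.001131) = 11.05·0.998869 = 11.0375 /hr

Final: 11.0375 /hr


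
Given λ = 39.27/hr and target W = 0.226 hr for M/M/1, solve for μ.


W = 1/(μ−λ) ⇒ μ − λ = 1/W = 1/0.226 = 4.4248
μ = λ + 1/W = 39.27 + 4.4248 = 43.6948 per hr

Final: 43.6948 /hr


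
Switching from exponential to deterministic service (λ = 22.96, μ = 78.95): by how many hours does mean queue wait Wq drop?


ρ = 22.96/78.95 = 0.2908
Wq(M/M/1) = ρ/(μ−λ) = 0.2908/55.99 = 0.005194 hr
Wq(M/D/1) = ρ/(2(μ−λ)) = 0.002597 hr
Savings = 0.005194 − 0.002597 = 0.002597 hr

Final: 0.002597 hr


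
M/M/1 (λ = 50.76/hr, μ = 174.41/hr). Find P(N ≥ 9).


ρ = 50.76/174.41 = 0.2910
P(N ≥ n) = ρ^n = 0.2910^9 = 0.00001498

Final: 0.00001498


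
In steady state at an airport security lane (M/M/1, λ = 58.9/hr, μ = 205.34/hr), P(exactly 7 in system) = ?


ρ = 58.9/205.34 = 0.2868
P_n = (1−ρ)·ρ^n = (1 − 0.2868)·0.2868^7 = 0.7132·0.0001598 = 0.0001139

Final: 0.0001139


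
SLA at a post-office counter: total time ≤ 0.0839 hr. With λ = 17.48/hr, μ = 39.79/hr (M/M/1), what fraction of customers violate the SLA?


W ~ Exponential(μ−λ) for M/M/1.
μ − λ = 39.79 − 17.48 = 22.3100
P(W > t) = e^{−(μ−λ)t} = e^{−1.8718} = 0.153845

Final: 0.153845


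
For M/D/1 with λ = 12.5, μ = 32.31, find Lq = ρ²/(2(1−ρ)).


ρ = 12.5/32.31 = 0.3869
M/D/1: Lq = ρ²/(2(1−ρ)) = 0.1497/(2·0.6131) = 0.12206

Final: 0.12206


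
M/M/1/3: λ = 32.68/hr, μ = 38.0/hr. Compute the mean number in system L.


ρ = 32.68/38.0 = 0.8600
L = ρ[1 − (K+1)ρ^K + Kρ^(K+1)] / [(1−ρ)(1−ρ^(K+1))]
Numerator: 0.8600·(1 − 4·0.636056 + 3·0.547008) = 0.083248
Denominator: (0.1400)·(0.452992) = 0.063419
L = 0.083248/0.063419 = 1.3127

Final: 1.3127


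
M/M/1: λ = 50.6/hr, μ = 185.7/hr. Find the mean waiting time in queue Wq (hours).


ρ = 50.6/185.7 = 0.2725
Wq = ρ/(μ−λ) = 0.2725/(185.7 − 50.6) = 0.2725/135.10 = 0.002017 hr

Final: 0.002017 hr


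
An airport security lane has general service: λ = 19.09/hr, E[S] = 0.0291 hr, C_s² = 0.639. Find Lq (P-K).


ρ = λ·E[S] = 19.09·0.0291 = 0.5555
Lq = ρ²(1+C_s²)/(2(1−ρ)) = 0.3086·(1+0.639)/(2·0.4445)
= 0.3086·1.6390/0.8890 = 0.56898

Final: 0.56898


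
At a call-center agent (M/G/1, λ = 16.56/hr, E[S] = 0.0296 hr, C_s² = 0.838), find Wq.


ρ = λ·E[S] = 16.56·0.0296 = 0.4902
E[S²] = E[S]²(1+C_s²) = 0.0296²·(1+0.838) = 0.001610
Wq = λ·E[S²]/(2(1−ρ)) = 16.56·0.001610/(2·0.5098) = 0.02615 hr

Final: 0.02615 hr


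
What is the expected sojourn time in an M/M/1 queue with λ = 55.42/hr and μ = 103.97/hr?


W = 1/(μ−λ) = 1/(103.97 − 55.42) = 1/48.55 = 0.02060 hr

Final: 0.02060 hr


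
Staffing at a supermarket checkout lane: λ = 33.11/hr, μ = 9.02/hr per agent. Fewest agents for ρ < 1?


Stability requires cμ > λ ⇔ c > λ/μ.
λ/μ = 33.11/9.02 = 3.6707
Minimum integer c = ⌊3.6707⌋ + 1 = 4
Check: 4·9.02 = 36.08 > 33.11, while 3·9.02 = 27.06 ≤ 33.11

Final: 4 servers


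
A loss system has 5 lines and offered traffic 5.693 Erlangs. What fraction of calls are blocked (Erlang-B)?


B(c,a) = (a^c/c!) / Σ_{k=0}^{c} a^k/k!
a^5/5! = 49.833877
Σ terms (k=0..5): 1.00000 + 5.69300 + 16.20512 + 30.75192 + 43.76768 + 49.83388 = 147.251602
B = 49.833877/147.251602 = 0.338427

Final: 0.338427


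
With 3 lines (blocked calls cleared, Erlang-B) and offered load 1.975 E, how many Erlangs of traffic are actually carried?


B(3,1.975) = 0.206781 (Erlang-B)
Carried load = a(1 − B) = 1.975·(1 − 0.206781) = 1.975·0.793219 = 1.5666 E

Final: 1.5666 Erlangs


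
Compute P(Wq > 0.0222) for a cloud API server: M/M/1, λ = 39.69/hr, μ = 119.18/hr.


ρ = 39.69/119.18 = 0.3330
P(Wq > t) = ρ·e^{−(μ−λ)t} = 0.3330·e^{−1.7647}
= 0.3330·0.171242 = 0.057028

Final: 0.057028


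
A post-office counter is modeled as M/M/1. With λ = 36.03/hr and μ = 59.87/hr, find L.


ρ = λ/μ = 36.03/59.87 = 0.6018
L = ρ/(1−ρ) = 0.6018/(1 − 0.6018) = 0.6018/0.3982 = 1.5113

Final: 1.5113


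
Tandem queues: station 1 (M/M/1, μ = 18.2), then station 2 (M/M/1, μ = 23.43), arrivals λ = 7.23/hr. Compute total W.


Each node sees arrival rate λ = 7.23/hr (tandem ⇒ throughput preserved).
W₁ = 1/(μ₁−λ) = 1/(18.2−7.23) = 0.09116 hr
W₂ = 1/(μ₂−λ) = 1/(23.43−7.23) = 0.06173 hr
W_total = W₁ + W₂ = 0.09116 + 0.06173 = 0.15289 hr

Final: 0.15289 hr


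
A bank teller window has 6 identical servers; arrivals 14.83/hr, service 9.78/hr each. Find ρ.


ρ = λ/(cμ) = 14.83/(6·9.78) = 14.83/58.68 = 0.2527

Final: 0.2527


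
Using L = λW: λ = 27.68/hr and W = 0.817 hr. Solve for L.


L = λW = 27.68·0.817 = 22.6146

Final: 22.6146


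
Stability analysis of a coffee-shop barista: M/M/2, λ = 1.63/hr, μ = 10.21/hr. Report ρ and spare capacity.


Total capacity cμ = 2·10.21 = 20.42/hr
ρ = λ/(cμ) = 1.63/20.42 = 0.07982
Stable ⇔ ρ < 1: YES
Spare capacity = cμ − λ = 20.42 − 1.63 = 18.79/hr

Final: ρ = 0.07982; stable; margin = 18.79/hr


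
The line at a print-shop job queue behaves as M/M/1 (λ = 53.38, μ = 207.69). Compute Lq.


ρ = 53.38/207.69 = 0.2570
Lq = ρ²/(1−ρ) = 0.06606/0.7430 = 0.08891

Final: 0.08891


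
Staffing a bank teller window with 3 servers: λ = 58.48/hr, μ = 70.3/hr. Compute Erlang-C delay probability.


a = λ/μ = 0.8319; ρ = a/3 = 0.2773
P₀ = 0.432786 (from M/M/c formula)
C(c,a) = [a^c/(c!(1−ρ))]·P₀ = [0.57565/(6·0.7227)]·0.432786
= 0.13275·0.432786 = 0.057453

Final: 0.057453


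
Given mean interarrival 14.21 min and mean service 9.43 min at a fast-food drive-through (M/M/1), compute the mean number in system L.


λ = 60/14.21 = 4.2224 /hr
μ = 60/9.43 = 6.3627 /hr
ρ = λ/μ = 4.2224/6.3627 = 0.6636
L = ρ/(1−ρ) = 0.6636/0.3364 = 1.9728

Final: 1.9728


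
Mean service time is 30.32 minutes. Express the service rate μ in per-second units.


μ = 1/(service time) in consistent units.
1 second = 0.0166667 min, so μ = 0.0166667/30.32 = 0.0005497 per second

Final: 0.0005497 /sec


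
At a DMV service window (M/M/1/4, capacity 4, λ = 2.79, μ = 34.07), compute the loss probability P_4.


ρ = λ/μ = 2.79/34.07 = 0.08189
P_K = (1−ρ)ρ^K/(1−ρ^(K+1)) = (0.9181·0.00004497)/(1 − 0.000003683)
= 0.00004129/0.999996 = 0.00004129

Final: 0.00004129


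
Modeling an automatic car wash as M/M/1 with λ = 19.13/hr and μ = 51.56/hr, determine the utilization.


ρ = λ/μ = 19.13/51.56 = 0.3710

Final: 0.3710


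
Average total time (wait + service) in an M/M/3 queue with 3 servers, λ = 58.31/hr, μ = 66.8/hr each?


a = 0.8729; ρ = 0.2910; P₀ = 0.414898
Lq = P₀·a^c·ρ/(c!(1−ρ)²) = 0.02662
Wq = Lq/λ = 0.02662/58.31 = 0.0004565 hr
W = Wq + 1/μ = 0.0004565 + 0.01497 = 0.01543 hr

Final: 0.01543 hr


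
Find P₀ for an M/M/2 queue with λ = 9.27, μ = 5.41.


a = λ/μ = 9.27/5.41 = 1.7135; ρ = a/c = 0.8567
Σ_{k=0}^{1} a^k/k! (terms k=0..1) = 1.00000 + 1.71349 = 2.71349
Tail: a^2/(2!(1−ρ)) = 2.93606/(2·0.1433) = 10.24780
P₀ = 1/(2.71349 + 10.24780) = 1/12.96129 = 0.077153

Final: 0.077153


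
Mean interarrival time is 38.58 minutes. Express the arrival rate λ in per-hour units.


λ = 1/(interarrival time) in consistent units.
1 hour = 60 min, so λ = 60/38.58 = 1.5552 per hour

Final: 1.5552 /hr


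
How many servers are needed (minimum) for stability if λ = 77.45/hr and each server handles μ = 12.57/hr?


Stability requires cμ > λ ⇔ c > λ/μ.
λ/μ = 77.45/12.57 = 6.1615
Minimum integer c = ⌊6.1615⌋ + 1 = 7
Check: 7·12.57 = 87.99 > 77.45, while 6·12.57 = 75.42 ≤ 77.45

Final: 7 servers


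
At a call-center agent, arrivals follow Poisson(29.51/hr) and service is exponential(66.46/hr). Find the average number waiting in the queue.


ρ = 29.51/66.46 = 0.4440
Lq = ρ²/(1−ρ) = 0.1972/0.5560 = 0.3546

Final: 0.3546


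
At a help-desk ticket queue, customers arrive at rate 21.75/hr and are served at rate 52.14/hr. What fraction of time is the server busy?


ρ = λ/μ = 21.75/52.14 = 0.4171

Final: 0.4171


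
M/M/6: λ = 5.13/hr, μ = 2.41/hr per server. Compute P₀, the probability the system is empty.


a = λ/μ = 5.13/2.41 = 2.1286; ρ = a/c = 0.3548
Σ_{k=0}^{5} a^k/k! (terms k=0..5) = 1.00000 + 2.12863 + 2.26553 + 1.60750 + 0.85544 + 0.36418 = 8.22128
Tail: a^6/(6!(1−ρ)) = 93.02548/(720·0.6452) = 0.20024
P₀ = 1/(8.22128 + 0.20024) = 1/8.42153 = 0.118743

Final: 0.118743


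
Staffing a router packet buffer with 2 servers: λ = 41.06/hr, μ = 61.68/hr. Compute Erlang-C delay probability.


a = λ/μ = 0.6657; ρ = a/2 = 0.3328
P₀ = 0.500547 (from M/M/c formula)
C(c,a) = [a^c/(c!(1−ρ))]·P₀ = [0.44315/(2·0.6672)]·0.500547
= 0.33212·0.500547 = 0.166241

Final: 0.166241


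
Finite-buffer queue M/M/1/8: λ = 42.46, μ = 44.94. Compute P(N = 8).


ρ = λ/μ = 42.46/44.94 = 0.9448
P_K = (1−ρ)ρ^K/(1−ρ^(K+1)) = (0.05518·0.635002)/(1 − 0.599960)
= 0.035042/0.400040 = 0.087597

Final: 0.087597


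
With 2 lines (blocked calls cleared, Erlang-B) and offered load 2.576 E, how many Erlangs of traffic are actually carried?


B(2,2.576) = 0.481280 (Erlang-B)
Carried load = a(1 − B) = 2.576·(1 − 0.481280) = 2.576·0.518720 = 1.3362 E

Final: 1.3362 Erlangs


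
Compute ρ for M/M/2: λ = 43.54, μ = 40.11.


ρ = λ/(cμ) = 43.54/(2·40.11) = 43.54/80.22 = 0.5428

Final: 0.5428


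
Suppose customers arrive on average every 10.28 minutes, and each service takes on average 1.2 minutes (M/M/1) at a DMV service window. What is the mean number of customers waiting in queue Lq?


λ = 60/10.28 = 5.8366 /hr
μ = 60/1.2 = 50.0000 /hr
ρ = λ/μ = 5.8366/50.0000 = 0.1167
Lq = ρ²/(1−ρ) = 0.01363/0.8833 = 0.01543

Final: 0.01543


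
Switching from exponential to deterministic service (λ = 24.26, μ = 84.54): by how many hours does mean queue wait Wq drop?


ρ = 24.26/84.54 = 0.2870
Wq(M/M/1) = ρ/(μ−λ) = 0.2870/60.28 = 0.004761 hr
Wq(M/D/1) = ρ/(2(μ−λ)) = 0.002380 hr
Savings = 0.004761 − 0.002380 = 0.002380 hr

Final: 0.002380 hr


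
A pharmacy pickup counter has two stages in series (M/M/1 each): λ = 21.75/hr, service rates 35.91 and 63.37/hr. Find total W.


Each node sees arrival rate λ = 21.75/hr (tandem ⇒ throughput preserved).
W₁ = 1/(μ₁−λ) = 1/(35.91−21.75) = 0.07062 hr
W₂ = 1/(μ₂−λ) = 1/(63.37−21.75) = 0.02403 hr
W_total = W₁ + W₂ = 0.07062 + 0.02403 = 0.09465 hr

Final: 0.09465 hr


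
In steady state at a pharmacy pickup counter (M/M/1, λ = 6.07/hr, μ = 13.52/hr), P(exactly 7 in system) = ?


ρ = 6.07/13.52 = 0.4490
P_n = (1−ρ)·ρ^n = (1 − 0.4490)·0.4490^7 = 0.5510·0.003677 = 0.002026

Final: 0.002026


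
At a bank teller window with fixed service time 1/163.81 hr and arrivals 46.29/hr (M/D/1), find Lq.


ρ = 46.29/163.81 = 0.2826
M/D/1: Lq = ρ²/(2(1−ρ)) = 0.07985/(2·0.7174) = 0.05565

Final: 0.05565


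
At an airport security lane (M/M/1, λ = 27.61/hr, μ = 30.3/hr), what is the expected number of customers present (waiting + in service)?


ρ = λ/μ = 27.61/30.3 = 0.9112
L = ρ/(1−ρ) = 0.9112/(1 − 0.9112) = 0.9112/0.08878 = 10.2639

Final: 10.2639


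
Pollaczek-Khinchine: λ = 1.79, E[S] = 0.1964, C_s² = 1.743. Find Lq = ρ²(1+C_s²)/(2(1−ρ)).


ρ = λ·E[S] = 1.79·0.1964 = 0.3516
Lq = ρ²(1+C_s²)/(2(1−ρ)) = 0.1236·(1+1.743)/(2·0.6484)
= 0.1236·2.7430/1.2969 = 0.26140

Final: 0.26140


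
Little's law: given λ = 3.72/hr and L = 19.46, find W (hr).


W = L/λ = 19.46/3.72 = 5.2312 hr

Final: 5.2312 hr


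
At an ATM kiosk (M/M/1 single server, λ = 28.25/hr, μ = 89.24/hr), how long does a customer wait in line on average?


ρ = 28.25/89.24 = 0.3166
Wq = ρ/(μ−λ) = 0.3166/(89.24 − 28.25) = 0.3166/60.99 = 0.005190 hr

Final: 0.005190 hr


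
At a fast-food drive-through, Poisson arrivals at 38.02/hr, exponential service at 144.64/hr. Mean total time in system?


W = 1/(μ−λ) = 1/(144.64 − 38.02) = 1/106.62 = 0.009379 hr

Final: 0.009379 hr


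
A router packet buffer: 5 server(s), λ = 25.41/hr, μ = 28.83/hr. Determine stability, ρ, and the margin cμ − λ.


Total capacity cμ = 5·28.83 = 144.15/hr
ρ = λ/(cμ) = 25.41/144.15 = 0.1763
Stable ⇔ ρ < 1: YES
Spare capacity = cμ − λ = 144.15 − 25.41 = 118.74/hr

Final: ρ = 0.1763; stable; margin = 118.74/hr


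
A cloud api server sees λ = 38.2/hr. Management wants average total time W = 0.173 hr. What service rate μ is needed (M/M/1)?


W = 1/(μ−λ) ⇒ μ − λ = 1/W = 1/0.173 = 5.7803
μ = λ + 1/W = 38.2 + 5.7803 = 43.9803 per hr

Final: 43.9803 /hr


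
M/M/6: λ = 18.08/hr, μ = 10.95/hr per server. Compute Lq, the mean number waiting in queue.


a = λ/μ = 1.6511; ρ = a/6 = 0.2752
P₀ = 0.191743
Lq = P₀·a^c·ρ / (c!·(1−ρ)²) = 0.191743·20.26310·0.2752/(720·0.52535)
= 0.002827

Final: 0.002827


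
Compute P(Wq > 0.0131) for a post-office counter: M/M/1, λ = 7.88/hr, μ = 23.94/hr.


ρ = 7.88/23.94 = 0.3292
P(Wq > t) = ρ·e^{−(μ−λ)t} = 0.3292·e^{−0.2104}
= 0.3292·0.810271 = 0.266706

Final: 0.266706


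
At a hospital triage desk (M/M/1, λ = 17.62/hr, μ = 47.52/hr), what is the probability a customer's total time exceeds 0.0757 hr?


W ~ Exponential(μ−λ) for M/M/1.
μ − λ = 47.52 − 17.62 = 29.9000
P(W > t) = e^{−(μ−λ)t} = e^{−2.2634} = 0.103993

Final: 0.103993


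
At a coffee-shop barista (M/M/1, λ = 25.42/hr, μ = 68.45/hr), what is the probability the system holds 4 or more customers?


ρ = 25.42/68.45 = 0.3714
P(N ≥ n) = ρ^n = 0.3714^4 = 0.019020

Final: 0.019020


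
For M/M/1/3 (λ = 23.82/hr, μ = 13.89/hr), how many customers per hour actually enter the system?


ρ = 1.7149; P_K = (1−ρ)ρ^3/(1−ρ^4) = 0.471378
λ_eff = λ(1 − P_K) = 23.82·(1 − 0.471378) = 23.82·0.528622 = 12.5918 /hr

Final: 12.5918 /hr


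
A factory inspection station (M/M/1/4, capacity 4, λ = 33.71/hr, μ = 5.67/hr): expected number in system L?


ρ = 33.71/5.67 = 5.9453
L = ρ[1 − (K+1)ρ^K + Kρ^(K+1)] / [(1−ρ)(1−ρ^(K+1))]
Numerator: 5.9453·(1 − 5·1249.403662 + 4·7428.112424) = 139515.591189
Denominator: (-4.9453)·(-7427.112424) = 36729.494245
L = 139515.591189/36729.494245 = 3.7985

Final: 3.7985


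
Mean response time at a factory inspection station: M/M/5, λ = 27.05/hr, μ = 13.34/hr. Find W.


a = 2.0277; ρ = 0.4055; P₀ = 0.130580
Lq = P₀·a^c·ρ/(c!(1−ρ)²) = 0.04281
Wq = Lq/λ = 0.04281/27.05 = 0.001583 hr
W = Wq + 1/μ = 0.001583 + 0.07496 = 0.07655 hr

Final: 0.07655 hr


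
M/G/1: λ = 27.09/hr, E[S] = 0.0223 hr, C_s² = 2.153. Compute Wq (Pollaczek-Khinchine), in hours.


ρ = λ·E[S] = 27.09·0.0223 = 0.6041
E[S²] = E[S]²(1+C_s²) = 0.0223²·(1+2.153) = 0.001568
Wq = λ·E[S²]/(2(1−ρ)) = 27.09·0.001568/(2·0.3959) = 0.05365 hr

Final: 0.05365 hr


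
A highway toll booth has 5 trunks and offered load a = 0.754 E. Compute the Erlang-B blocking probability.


B(c,a) = (a^c/c!) / Σ_{k=0}^{c} a^k/k!
a^5/5! = 0.002031
Σ terms (k=0..5): 1.00000 + 0.75400 + 0.28426 + 0.07144 + 0.01347 + 0.002031 = 2.125199
B = 0.002031/2.125199 = 0.0009556

Final: 0.0009556


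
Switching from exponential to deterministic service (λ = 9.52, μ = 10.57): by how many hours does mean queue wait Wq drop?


ρ = 9.52/10.57 = 0.9007
Wq(M/M/1) = ρ/(μ−λ) = 0.9007/1.05 = 0.85777 hr
Wq(M/D/1) = ρ/(2(μ−λ)) = 0.42889 hr
Savings = 0.85777 − 0.42889 = 0.42889 hr

Final: 0.42889 hr


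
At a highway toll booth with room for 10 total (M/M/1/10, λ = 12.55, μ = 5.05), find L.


ρ = 12.55/5.05 = 2.4851
L = ρ[1 − (K+1)ρ^K + Kρ^(K+1)] / [(1−ρ)(1−ρ^(K+1))]
Numerator: 2.4851·(1 − 11·8985.111628 + 10·22329.336817) = 309296.962444
Denominator: (-1.4851)·(-22328.336817) = 33160.896263
L = 309296.962444/33160.896263 = 9.3272

Final: 9.3272


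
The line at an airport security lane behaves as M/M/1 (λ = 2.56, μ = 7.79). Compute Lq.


ρ = 2.56/7.79 = 0.3286
Lq = ρ²/(1−ρ) = 0.1080/0.6714 = 0.1609

Final: 0.1609


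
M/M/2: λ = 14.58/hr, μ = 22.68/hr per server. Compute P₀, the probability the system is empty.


a = λ/μ = 14.58/22.68 = 0.6429; ρ = a/c = 0.3214
Σ_{k=0}^{1} a^k/k! (terms k=0..1) = 1.00000 + 0.64286 = 1.64286
Tail: a^2/(2!(1−ρ)) = 0.41327/(2·0.6786) = 0.30451
P₀ = 1/(1.64286 + 0.30451) = 1/1.94737 = 0.513514

Final: 0.513514


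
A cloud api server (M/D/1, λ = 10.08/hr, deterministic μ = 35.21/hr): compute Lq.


ρ = 10.08/35.21 = 0.2863
M/D/1: Lq = ρ²/(2(1−ρ)) = 0.08196/(2·0.7137) = 0.05742

Final: 0.05742


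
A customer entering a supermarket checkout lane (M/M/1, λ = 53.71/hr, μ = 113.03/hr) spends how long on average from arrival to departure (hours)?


W = 1/(μ−λ) = 1/(113.03 − 53.71) = 1/59.32 = 0.01686 hr

Final: 0.01686 hr


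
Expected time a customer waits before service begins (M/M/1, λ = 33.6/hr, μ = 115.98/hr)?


ρ = 33.6/115.98 = 0.2897
Wq = ρ/(μ−λ) = 0.2897/(115.98 − 33.6) = 0.2897/82.38 = 0.003517 hr

Final: 0.003517 hr


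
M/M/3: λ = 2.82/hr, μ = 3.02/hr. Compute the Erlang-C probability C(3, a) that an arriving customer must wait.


a = λ/μ = 0.9338; ρ = a/3 = 0.3113
P₀ = 0.389595 (from M/M/c formula)
C(c,a) = [a^c/(c!(1−ρ))]·P₀ = [0.81419/(6·0.6887)]·0.389595
= 0.19702·0.389595 = 0.076760

Final: 0.076760


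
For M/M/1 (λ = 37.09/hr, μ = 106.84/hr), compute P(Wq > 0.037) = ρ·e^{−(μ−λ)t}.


ρ = 37.09/106.84 = 0.3472
P(Wq > t) = ρ·e^{−(μ−λ)t} = 0.3472·e^{−2.5807}
= 0.3472·0.075717 = 0.026286

Final: 0.026286


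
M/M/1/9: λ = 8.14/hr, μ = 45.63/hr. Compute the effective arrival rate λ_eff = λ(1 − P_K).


ρ = 0.1784; P_K = (1−ρ)ρ^9/(1−ρ^10) = 0.0000001503
λ_eff = λ(1 − P_K) = 8.14·(1 − 0.0000001503) = 8.14·1.000000 = 8.1400 /hr

Final: 8.1400 /hr


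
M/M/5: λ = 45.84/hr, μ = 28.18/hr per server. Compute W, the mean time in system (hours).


a = 1.6267; ρ = 0.3253; P₀ = 0.196095
Lq = P₀·a^c·ρ/(c!(1−ρ)²) = 0.01330
Wq = Lq/λ = 0.01330/45.84 = 0.0002902 hr
W = Wq + 1/μ = 0.0002902 + 0.03549 = 0.03578 hr

Final: 0.03578 hr


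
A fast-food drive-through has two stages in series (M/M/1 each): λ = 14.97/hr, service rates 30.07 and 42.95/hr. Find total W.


Each node sees arrival rate λ = 14.97/hr (tandem ⇒ throughput preserved).
W₁ = 1/(μ₁−λ) = 1/(30.07−14.97) = 0.06623 hr
W₂ = 1/(μ₂−λ) = 1/(42.95−14.97) = 0.03574 hr
W_total = W₁ + W₂ = 0.06623 + 0.03574 = 0.10196 hr

Final: 0.10196 hr
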